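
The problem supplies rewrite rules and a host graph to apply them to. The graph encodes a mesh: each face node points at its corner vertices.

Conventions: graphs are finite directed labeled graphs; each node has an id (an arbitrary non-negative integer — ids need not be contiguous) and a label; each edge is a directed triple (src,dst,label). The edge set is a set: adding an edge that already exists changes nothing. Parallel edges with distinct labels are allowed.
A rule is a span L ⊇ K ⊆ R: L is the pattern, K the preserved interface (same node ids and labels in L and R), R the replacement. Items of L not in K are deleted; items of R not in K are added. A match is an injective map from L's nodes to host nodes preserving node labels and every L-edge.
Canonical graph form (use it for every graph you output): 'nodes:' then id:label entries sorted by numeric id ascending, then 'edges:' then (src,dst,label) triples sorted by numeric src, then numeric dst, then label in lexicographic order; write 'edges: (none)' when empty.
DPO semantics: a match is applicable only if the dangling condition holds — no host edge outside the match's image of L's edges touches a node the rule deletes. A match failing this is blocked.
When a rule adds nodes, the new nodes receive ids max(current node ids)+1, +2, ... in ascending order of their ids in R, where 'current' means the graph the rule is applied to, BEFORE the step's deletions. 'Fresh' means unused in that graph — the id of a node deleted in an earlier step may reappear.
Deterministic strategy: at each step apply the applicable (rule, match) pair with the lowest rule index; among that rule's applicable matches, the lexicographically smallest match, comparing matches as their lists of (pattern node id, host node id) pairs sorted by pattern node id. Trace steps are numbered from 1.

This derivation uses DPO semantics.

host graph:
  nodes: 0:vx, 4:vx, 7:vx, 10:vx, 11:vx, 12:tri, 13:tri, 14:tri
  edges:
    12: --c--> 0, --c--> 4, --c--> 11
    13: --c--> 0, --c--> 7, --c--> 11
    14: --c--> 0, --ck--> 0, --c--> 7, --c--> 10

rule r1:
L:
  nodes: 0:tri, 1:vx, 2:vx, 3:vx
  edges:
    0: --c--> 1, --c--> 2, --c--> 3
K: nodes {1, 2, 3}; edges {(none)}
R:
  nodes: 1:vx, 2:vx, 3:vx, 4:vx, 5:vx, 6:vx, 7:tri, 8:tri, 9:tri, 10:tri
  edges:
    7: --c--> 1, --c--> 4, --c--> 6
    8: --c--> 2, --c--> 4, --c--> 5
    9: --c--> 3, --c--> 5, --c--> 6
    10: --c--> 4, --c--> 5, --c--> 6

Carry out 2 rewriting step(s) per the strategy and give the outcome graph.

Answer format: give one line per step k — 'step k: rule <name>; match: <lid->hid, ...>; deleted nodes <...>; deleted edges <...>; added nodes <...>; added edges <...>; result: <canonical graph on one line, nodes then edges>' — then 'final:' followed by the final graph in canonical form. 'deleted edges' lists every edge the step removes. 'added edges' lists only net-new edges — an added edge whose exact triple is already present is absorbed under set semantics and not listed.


step 1: rule r1; match: 0->12, 1->0, 2->4, 3->11; deleted nodes 12; deleted edges (12,0,c); (12,4,c); (12,11,c); added nodes 15, 16, 17, 18, 19, 20, 21; added edges (18,0,c); (18,15,c); (18,17,c); (19,4,c); (19,15,c); (19,16,c); (20,11,c); (20,16,c); (20,17,c); (21,15,c); (21,16,c); (21,17,c); result: nodes: 0:vx, 4:vx, 7:vx, 10:vx, 11:vx, 13:tri, 14:tri, 15:vx, 16:vx, 17:vx, 18:tri, 19:tri, 20:tri, 21:tri edges: (13,0,c); (13,7,c); (13,11,c); (14,0,c); (14,0,ck); (14,7,c); (14,10,c); (18,0,c); (18,15,c); (18,17,c); (19,4,c); (19,15,c); (19,16,c); (20,11,c); (20,16,c); (20,17,c); (21,15,c); (21,16,c); (21,17,c)
step 2: rule r1; match: 0->13, 1->0, 2->7, 3->11; deleted nodes 13; deleted edges (13,0,c); (13,7,c); (13,11,c); added nodes 22, 23, 24, 25, 26, 27, 28; added edges (25,0,c); (25,22,c); (25,24,c); (26,7,c); (26,22,c); (26,23,c); (27,11,c); (27,23,c); (27,24,c); (28,22,c); (28,23,c); (28,24,c); result: nodes: 0:vx, 4:vx, 7:vx, 10:vx, 11:vx, 14:tri, 15:vx, 16:vx, 17:vx, 18:tri, 19:tri, 20:tri, 21:tri, 22:vx, 23:vx, 24:vx, 25:tri, 26:tri, 27:tri, 28:tri edges: (14,0,c); (14,0,ck); (14,7,c); (14,10,c); (18,0,c); (18,15,c); (18,17,c); (19,4,c); (19,15,c); (19,16,c); (20,11,c); (20,16,c); (20,17,c); (21,15,c); (21,16,c); (21,17,c); (25,0,c); (25,22,c); (25,24,c); (26,7,c); (26,22,c); (26,23,c); (27,11,c); (27,23,c); (27,24,c); (28,22,c); (28,23,c); (28,24,c)
final:
nodes: 0:vx, 4:vx, 7:vx, 10:vx, 11:vx, 14:tri, 15:vx, 16:vx, 17:vx, 18:tri, 19:tri, 20:tri, 21:tri, 22:vx, 23:vx, 24:vx, 25:tri, 26:tri, 27:tri, 28:tri
edges: (14,0,c); (14,0,ck); (14,7,c); (14,10,c); (18,0,c); (18,15,c); (18,17,c); (19,4,c); (19,15,c); (19,16,c); (20,11,c); (20,16,c); (20,17,c); (21,15,c); (21,16,c); (21,17,c); (25,0,c); (25,22,c); (25,24,c); (26,7,c); (26,22,c); (26,23,c); (27,11,c); (27,23,c); (27,24,c); (28,22,c); (28,23,c); (28,24,c)


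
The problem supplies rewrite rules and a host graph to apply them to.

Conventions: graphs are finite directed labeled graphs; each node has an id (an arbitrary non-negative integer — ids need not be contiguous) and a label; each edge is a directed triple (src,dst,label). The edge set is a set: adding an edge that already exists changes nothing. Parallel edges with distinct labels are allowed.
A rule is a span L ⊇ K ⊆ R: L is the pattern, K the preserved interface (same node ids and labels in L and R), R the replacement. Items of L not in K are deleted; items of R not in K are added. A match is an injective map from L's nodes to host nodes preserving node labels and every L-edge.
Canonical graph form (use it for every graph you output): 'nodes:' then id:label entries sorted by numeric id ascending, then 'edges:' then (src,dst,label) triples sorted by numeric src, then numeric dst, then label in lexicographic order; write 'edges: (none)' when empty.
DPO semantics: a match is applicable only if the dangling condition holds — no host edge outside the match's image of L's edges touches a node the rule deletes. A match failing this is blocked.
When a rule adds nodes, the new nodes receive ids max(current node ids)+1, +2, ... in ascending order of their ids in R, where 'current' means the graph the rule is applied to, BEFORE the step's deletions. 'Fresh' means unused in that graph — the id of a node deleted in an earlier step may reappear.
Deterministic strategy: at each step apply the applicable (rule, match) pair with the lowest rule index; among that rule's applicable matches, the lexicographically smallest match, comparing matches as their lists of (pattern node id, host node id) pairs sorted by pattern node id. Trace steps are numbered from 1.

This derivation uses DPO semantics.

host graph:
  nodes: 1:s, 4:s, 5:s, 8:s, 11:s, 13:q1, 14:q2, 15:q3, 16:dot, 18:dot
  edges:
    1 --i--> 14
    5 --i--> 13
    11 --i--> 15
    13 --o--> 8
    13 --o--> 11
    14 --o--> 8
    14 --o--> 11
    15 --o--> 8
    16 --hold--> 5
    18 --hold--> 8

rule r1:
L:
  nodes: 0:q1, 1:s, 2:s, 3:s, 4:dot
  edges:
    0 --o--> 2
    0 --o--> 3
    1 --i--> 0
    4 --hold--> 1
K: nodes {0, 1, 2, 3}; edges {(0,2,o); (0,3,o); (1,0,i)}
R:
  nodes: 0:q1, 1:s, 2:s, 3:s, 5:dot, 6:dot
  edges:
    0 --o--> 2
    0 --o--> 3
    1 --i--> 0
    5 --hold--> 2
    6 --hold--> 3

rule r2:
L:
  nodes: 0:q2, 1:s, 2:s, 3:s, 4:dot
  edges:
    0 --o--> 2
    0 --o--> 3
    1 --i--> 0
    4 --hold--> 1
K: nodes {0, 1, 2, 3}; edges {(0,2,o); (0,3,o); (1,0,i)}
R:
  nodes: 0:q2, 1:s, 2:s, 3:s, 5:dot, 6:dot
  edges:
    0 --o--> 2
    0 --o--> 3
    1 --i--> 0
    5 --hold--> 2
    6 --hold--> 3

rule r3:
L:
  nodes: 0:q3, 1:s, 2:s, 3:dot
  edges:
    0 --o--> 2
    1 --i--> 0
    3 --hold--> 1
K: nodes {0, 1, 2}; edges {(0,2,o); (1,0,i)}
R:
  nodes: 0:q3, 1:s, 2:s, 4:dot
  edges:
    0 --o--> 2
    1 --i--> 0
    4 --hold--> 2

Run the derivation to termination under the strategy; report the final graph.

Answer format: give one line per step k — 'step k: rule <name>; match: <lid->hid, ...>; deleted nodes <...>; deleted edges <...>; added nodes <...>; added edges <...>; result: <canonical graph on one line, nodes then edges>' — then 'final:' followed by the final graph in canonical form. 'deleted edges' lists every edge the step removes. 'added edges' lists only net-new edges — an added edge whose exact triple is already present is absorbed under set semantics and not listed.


step 1: rule r1; match: 0->13, 1->5, 2->8, 3->11, 4->16; deleted nodes 16; deleted edges (16,5,hold); added nodes 19, 20; added edges (19,8,hold); (20,11,hold); result: nodes: 1:s, 4:s, 5:s, 8:s, 11:s, 13:q1, 14:q2, 15:q3, 18:dot, 19:dot, 20:dot edges: (1,14,i); (5,13,i); (11,15,i); (13,8,o); (13,11,o); (14,8,o); (14,11,o); (15,8,o); (18,8,hold); (19,8,hold); (20,11,hold)
step 2: rule r3; match: 0->15, 1->11, 2->8, 3->20; deleted nodes 20; deleted edges (20,11,hold); added nodes 21; added edges (21,8,hold); result: nodes: 1:s, 4:s, 5:s, 8:s, 11:s, 13:q1, 14:q2, 15:q3, 18:dot, 19:dot, 21:dot edges: (1,14,i); (5,13,i); (11,15,i); (13,8,o); (13,11,o); (14,8,o); (14,11,o); (15,8,o); (18,8,hold); (19,8,hold); (21,8,hold)
final:
nodes: 1:s, 4:s, 5:s, 8:s, 11:s, 13:q1, 14:q2, 15:q3, 18:dot, 19:dot, 21:dot
edges: (1,14,i); (5,13,i); (11,15,i); (13,8,o); (13,11,o); (14,8,o); (14,11,o); (15,8,o); (18,8,hold); (19,8,hold); (21,8,hold)


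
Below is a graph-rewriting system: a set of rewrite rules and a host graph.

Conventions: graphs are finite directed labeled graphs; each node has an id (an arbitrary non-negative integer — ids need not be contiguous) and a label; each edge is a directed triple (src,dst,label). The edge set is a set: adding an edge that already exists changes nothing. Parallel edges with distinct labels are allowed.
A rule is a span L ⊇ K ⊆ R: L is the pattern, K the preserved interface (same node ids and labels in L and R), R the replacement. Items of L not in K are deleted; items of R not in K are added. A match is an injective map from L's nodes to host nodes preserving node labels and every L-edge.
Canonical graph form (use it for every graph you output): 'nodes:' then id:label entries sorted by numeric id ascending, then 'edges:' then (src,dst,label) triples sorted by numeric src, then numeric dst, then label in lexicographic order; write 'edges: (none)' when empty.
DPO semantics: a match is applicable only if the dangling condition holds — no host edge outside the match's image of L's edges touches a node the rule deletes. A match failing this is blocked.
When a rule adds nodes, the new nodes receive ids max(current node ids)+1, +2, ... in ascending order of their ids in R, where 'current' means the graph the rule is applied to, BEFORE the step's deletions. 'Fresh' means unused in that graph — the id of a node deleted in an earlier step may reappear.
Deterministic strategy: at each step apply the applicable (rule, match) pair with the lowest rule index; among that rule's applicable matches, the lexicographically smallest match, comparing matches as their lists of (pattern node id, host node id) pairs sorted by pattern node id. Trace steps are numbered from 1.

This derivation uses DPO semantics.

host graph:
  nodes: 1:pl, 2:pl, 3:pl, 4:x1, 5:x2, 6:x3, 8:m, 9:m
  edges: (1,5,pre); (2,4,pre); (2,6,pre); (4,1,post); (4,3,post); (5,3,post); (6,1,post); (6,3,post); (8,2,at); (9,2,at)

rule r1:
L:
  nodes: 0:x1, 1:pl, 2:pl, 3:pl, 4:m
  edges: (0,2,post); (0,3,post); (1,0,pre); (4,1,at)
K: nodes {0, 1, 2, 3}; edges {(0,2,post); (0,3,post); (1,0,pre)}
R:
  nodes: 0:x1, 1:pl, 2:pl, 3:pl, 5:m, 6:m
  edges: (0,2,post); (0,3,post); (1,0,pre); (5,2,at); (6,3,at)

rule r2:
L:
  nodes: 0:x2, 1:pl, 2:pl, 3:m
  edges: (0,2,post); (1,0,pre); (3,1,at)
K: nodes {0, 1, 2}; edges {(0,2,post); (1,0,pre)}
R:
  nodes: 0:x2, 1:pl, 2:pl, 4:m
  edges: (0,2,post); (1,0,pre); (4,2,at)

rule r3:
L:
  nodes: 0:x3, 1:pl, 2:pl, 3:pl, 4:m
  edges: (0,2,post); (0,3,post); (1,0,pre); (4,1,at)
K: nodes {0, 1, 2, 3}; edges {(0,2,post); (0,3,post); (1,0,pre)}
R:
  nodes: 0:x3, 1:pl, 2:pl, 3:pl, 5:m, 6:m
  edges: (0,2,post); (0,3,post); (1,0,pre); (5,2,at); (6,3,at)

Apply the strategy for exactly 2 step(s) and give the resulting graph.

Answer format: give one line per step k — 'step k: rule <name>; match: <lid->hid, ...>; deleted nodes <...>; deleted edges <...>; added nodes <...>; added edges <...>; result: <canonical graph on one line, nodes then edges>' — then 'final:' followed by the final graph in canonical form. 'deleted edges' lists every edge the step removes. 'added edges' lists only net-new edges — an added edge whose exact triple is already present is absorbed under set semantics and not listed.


step 1: rule r1; match: 0->4, 1->2, 2->1, 3->3, 4->8; deleted nodes 8; deleted edges (8,2,at); added nodes 10, 11; added edges (10,1,at); (11,3,at); result: nodes: 1:pl, 2:pl, 3:pl, 4:x1, 5:x2, 6:x3, 9:m, 10:m, 11:m edges: (1,5,pre); (2,4,pre); (2,6,pre); (4,1,post); (4,3,post); (5,3,post); (6,1,post); (6,3,post); (9,2,at); (10,1,at); (11,3,at)
step 2: rule r1; match: 0->4, 1->2, 2->1, 3->3, 4->9; deleted nodes 9; deleted edges (9,2,at); added nodes 12, 13; added edges (12,1,at); (13,3,at); result: nodes: 1:pl, 2:pl, 3:pl, 4:x1, 5:x2, 6:x3, 10:m, 11:m, 12:m, 13:m edges: (1,5,pre); (2,4,pre); (2,6,pre); (4,1,post); (4,3,post); (5,3,post); (6,1,post); (6,3,post); (10,1,at); (11,3,at); (12,1,at); (13,3,at)
final:
nodes: 1:pl, 2:pl, 3:pl, 4:x1, 5:x2, 6:x3, 10:m, 11:m, 12:m, 13:m
edges: (1,5,pre); (2,4,pre); (2,6,pre); (4,1,post); (4,3,post); (5,3,post); (6,1,post); (6,3,post); (10,1,at); (11,3,at); (12,1,at); (13,3,at)


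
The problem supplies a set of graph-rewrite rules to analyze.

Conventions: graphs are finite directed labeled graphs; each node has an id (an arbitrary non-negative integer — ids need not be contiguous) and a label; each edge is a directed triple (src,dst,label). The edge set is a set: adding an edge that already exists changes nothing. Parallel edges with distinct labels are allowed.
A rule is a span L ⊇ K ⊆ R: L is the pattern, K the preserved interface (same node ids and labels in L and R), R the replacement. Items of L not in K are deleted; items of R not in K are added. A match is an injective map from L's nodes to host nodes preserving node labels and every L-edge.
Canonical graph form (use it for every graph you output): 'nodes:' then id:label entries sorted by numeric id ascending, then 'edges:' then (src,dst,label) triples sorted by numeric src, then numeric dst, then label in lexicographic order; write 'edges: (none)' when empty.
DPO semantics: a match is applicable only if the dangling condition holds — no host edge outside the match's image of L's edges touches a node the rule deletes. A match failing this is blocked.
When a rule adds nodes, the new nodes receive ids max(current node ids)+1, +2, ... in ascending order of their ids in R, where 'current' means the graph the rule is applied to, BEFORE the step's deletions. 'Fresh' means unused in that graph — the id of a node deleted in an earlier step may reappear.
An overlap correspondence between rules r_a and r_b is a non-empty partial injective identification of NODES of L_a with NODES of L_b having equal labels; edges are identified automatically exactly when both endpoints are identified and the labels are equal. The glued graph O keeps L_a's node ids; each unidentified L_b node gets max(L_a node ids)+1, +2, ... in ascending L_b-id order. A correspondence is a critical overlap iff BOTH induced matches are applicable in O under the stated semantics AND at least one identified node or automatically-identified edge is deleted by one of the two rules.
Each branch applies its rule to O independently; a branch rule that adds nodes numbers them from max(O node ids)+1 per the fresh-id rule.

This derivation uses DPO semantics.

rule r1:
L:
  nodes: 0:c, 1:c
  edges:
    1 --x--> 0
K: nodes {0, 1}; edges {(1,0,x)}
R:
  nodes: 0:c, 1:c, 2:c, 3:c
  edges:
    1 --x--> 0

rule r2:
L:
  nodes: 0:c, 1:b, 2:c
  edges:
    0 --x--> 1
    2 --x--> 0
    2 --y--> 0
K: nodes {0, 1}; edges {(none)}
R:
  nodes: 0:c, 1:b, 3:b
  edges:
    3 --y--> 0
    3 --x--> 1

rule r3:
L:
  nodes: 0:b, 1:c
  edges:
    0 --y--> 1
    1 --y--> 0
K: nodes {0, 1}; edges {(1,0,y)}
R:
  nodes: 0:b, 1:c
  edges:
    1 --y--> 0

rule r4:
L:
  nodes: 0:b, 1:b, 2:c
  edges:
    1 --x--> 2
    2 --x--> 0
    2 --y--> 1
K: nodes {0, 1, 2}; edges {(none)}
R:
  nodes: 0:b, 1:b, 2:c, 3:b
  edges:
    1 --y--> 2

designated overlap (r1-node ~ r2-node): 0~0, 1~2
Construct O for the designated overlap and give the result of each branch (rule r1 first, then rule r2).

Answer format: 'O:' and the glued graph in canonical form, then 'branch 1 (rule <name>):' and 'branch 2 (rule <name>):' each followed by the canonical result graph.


O:
nodes: 0:c, 1:c, 2:b
edges: (0,2,x); (1,0,x); (1,0,y)
branch 1 (rule r1):
nodes: 0:c, 1:c, 2:b, 3:c, 4:c
edges: (0,2,x); (1,0,x); (1,0,y)
branch 2 (rule r2):
nodes: 0:c, 2:b, 3:b
edges: (3,0,y); (3,2,x)


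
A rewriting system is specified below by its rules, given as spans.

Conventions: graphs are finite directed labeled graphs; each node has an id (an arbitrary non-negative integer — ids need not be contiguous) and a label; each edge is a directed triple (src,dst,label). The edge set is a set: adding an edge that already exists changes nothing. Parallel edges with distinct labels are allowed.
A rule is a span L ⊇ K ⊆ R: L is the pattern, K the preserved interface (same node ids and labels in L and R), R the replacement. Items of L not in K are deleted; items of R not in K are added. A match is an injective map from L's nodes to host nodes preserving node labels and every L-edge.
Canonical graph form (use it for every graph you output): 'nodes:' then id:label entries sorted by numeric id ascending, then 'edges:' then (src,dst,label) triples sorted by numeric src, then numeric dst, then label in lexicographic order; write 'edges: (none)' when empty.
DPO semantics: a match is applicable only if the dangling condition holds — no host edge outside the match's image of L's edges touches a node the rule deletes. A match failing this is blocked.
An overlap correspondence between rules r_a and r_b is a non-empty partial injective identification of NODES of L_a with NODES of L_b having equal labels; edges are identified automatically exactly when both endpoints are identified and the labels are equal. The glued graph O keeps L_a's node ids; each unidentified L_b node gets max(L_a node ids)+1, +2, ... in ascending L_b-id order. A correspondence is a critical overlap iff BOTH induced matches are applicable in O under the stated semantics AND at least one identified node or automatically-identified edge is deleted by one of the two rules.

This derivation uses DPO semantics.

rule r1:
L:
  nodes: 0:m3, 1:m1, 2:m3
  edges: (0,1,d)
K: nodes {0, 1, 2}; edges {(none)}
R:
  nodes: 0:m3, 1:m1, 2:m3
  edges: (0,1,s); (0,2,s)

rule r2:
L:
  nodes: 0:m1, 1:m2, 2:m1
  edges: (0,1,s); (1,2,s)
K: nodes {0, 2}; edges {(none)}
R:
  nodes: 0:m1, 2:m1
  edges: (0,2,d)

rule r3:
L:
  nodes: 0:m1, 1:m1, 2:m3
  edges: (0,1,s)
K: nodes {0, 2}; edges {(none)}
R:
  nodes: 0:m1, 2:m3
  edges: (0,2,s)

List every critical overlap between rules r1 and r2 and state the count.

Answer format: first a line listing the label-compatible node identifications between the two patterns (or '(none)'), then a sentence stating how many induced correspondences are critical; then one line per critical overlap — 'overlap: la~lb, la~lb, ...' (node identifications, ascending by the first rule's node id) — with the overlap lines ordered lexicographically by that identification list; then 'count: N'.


label-compatible node identifications between L(r1) and L(r2): 1~0, 1~2
0 of the induced correspondences are critical overlaps of r1 and r2.
count: 0


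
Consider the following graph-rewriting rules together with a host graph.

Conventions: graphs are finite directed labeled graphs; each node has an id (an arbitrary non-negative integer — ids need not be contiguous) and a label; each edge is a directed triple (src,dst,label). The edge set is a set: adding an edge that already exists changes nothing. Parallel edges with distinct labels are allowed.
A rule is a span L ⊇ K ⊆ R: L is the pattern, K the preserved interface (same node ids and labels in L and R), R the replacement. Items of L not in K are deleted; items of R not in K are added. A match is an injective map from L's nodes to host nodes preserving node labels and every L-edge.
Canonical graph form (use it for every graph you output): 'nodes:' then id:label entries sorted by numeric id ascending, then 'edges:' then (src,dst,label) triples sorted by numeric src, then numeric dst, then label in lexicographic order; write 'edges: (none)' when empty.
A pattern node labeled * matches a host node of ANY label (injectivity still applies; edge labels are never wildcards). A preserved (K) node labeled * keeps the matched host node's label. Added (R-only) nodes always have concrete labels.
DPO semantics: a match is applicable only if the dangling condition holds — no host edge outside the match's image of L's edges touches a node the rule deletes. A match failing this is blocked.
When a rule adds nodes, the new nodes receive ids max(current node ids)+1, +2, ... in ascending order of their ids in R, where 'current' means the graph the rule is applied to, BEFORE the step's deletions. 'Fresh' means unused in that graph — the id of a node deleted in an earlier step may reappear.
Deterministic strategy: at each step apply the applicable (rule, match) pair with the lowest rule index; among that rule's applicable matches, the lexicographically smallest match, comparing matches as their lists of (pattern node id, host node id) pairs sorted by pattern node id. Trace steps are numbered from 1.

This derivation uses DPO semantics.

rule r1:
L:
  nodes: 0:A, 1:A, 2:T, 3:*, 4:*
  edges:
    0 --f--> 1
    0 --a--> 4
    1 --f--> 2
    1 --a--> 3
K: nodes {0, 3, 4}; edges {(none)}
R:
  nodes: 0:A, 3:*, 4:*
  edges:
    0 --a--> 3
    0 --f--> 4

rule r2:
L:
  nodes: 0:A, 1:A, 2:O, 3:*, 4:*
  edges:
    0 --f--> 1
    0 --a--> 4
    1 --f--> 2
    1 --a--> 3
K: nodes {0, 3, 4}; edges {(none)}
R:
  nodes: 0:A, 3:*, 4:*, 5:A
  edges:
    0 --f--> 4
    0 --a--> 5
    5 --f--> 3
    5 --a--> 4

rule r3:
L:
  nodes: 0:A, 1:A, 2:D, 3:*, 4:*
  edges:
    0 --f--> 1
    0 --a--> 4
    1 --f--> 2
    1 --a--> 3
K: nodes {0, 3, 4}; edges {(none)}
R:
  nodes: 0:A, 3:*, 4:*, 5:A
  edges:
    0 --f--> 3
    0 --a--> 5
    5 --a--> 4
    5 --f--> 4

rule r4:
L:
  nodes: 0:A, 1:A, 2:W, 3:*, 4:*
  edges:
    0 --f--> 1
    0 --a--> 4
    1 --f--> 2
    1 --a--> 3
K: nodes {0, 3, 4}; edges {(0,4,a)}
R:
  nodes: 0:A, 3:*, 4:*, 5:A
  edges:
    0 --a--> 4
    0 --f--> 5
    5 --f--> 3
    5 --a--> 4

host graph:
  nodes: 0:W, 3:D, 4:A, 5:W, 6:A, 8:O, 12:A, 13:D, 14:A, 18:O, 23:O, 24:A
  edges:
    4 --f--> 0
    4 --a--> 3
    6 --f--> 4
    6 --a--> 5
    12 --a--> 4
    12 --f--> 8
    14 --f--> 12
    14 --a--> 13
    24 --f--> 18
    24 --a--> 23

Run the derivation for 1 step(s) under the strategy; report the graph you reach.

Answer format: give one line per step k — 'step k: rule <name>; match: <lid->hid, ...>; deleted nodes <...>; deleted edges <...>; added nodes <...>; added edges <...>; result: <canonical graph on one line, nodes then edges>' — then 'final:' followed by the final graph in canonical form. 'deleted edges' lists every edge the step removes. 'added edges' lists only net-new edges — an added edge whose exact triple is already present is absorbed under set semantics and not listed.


step 1: rule r2; match: 0->14, 1->12, 2->8, 3->4, 4->13; deleted nodes 8, 12; deleted edges (12,4,a); (12,8,f); (14,12,f); (14,13,a); added nodes 25; added edges (14,13,f); (14,25,a); (25,4,f); (25,13,a); result: nodes: 0:W, 3:D, 4:A, 5:W, 6:A, 13:D, 14:A, 18:O, 23:O, 24:A, 25:A edges: (4,0,f); (4,3,a); (6,4,f); (6,5,a); (14,13,f); (14,25,a); (24,18,f); (24,23,a); (25,4,f); (25,13,a)
final:
nodes: 0:W, 3:D, 4:A, 5:W, 6:A, 13:D, 14:A, 18:O, 23:O, 24:A, 25:A
edges: (4,0,f); (4,3,a); (6,4,f); (6,5,a); (14,13,f); (14,25,a); (24,18,f); (24,23,a); (25,4,f); (25,13,a)


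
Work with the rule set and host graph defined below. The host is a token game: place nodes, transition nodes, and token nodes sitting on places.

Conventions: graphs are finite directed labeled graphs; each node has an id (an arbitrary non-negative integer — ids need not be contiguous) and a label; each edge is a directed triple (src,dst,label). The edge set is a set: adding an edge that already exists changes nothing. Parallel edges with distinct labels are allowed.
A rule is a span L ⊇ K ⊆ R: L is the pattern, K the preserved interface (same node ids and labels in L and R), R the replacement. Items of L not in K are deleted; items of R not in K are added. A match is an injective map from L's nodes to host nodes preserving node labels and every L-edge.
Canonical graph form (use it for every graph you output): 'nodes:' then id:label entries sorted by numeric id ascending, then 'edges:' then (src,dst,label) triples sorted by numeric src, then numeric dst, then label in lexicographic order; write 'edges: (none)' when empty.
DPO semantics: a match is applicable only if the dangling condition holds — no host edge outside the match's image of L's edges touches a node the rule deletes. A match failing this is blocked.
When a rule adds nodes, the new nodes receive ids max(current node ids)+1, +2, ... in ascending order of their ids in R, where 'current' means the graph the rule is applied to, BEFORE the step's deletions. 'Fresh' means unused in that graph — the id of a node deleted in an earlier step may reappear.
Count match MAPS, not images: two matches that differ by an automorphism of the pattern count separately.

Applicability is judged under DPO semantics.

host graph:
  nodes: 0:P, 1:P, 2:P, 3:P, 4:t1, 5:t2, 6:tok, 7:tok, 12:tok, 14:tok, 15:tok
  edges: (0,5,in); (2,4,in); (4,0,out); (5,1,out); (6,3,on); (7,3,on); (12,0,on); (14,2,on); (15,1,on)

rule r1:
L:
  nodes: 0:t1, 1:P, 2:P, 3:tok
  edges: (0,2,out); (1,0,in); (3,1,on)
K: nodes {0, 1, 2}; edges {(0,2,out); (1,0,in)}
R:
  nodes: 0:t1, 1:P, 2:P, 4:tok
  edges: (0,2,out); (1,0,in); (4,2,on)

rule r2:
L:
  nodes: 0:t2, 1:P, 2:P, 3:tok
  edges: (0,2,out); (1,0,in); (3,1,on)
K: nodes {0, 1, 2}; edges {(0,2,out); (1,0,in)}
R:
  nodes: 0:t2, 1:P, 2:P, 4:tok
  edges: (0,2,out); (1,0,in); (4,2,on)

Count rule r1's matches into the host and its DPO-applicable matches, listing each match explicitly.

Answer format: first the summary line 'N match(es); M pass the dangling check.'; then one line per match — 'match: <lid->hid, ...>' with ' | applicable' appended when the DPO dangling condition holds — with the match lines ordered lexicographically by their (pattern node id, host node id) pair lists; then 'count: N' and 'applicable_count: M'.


1 match(es); 1 pass the dangling check.
match: 0->4, 1->2, 2->0, 3->14 | applicable
count: 1
applicable_count: 1


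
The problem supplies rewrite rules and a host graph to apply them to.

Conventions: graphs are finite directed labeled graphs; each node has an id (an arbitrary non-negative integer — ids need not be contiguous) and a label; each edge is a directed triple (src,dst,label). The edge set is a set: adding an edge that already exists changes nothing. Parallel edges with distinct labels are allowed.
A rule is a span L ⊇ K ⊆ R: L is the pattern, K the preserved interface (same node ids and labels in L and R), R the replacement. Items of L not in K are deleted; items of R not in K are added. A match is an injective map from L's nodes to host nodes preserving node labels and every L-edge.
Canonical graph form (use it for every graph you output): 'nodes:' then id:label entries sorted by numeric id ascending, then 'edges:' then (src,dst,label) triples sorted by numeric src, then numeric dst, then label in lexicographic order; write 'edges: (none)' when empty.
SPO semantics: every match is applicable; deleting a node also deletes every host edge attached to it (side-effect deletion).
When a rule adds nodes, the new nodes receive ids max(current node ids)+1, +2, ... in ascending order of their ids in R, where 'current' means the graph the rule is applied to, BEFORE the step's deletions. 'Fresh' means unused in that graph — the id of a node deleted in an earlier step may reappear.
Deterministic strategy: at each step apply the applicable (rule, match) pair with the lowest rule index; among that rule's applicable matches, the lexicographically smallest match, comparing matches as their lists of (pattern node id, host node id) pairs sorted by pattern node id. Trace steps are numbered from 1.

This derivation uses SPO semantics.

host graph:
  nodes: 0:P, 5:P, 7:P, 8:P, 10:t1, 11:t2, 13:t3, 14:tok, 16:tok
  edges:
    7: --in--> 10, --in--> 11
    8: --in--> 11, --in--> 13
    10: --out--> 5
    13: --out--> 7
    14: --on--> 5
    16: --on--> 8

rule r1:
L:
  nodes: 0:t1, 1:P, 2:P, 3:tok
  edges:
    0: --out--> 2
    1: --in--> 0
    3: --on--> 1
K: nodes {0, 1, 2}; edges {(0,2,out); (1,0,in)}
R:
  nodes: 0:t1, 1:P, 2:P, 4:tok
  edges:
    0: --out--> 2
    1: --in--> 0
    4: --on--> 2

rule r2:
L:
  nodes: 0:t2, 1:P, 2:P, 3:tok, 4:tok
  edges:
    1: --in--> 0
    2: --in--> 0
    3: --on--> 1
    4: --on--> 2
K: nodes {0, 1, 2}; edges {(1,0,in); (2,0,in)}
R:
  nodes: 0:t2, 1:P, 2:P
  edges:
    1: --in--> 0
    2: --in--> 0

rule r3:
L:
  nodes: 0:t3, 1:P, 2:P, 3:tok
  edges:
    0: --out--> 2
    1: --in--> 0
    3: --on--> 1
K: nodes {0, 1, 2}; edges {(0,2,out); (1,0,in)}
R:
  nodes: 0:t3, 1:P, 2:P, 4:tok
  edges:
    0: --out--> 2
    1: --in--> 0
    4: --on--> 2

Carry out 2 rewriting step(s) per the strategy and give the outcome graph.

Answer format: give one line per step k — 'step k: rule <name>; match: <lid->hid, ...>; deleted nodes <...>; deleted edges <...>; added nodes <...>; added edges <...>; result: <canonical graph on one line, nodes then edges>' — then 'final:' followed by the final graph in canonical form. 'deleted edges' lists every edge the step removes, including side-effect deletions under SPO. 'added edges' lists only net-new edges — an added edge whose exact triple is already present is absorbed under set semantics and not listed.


step 1: rule r3; match: 0->13, 1->8, 2->7, 3->16; deleted nodes 16; deleted edges (16,8,on); added nodes 17; added edges (17,7,on); result: nodes: 0:P, 5:P, 7:P, 8:P, 10:t1, 11:t2, 13:t3, 14:tok, 17:tok edges: (7,10,in); (7,11,in); (8,11,in); (8,13,in); (10,5,out); (13,7,out); (14,5,on); (17,7,on)
step 2: rule r1; match: 0->10, 1->7, 2->5, 3->17; deleted nodes 17; deleted edges (17,7,on); added nodes 18; added edges (18,5,on); result: nodes: 0:P, 5:P, 7:P, 8:P, 10:t1, 11:t2, 13:t3, 14:tok, 18:tok edges: (7,10,in); (7,11,in); (8,11,in); (8,13,in); (10,5,out); (13,7,out); (14,5,on); (18,5,on)
final:
nodes: 0:P, 5:P, 7:P, 8:P, 10:t1, 11:t2, 13:t3, 14:tok, 18:tok
edges: (7,10,in); (7,11,in); (8,11,in); (8,13,in); (10,5,out); (13,7,out); (14,5,on); (18,5,on)


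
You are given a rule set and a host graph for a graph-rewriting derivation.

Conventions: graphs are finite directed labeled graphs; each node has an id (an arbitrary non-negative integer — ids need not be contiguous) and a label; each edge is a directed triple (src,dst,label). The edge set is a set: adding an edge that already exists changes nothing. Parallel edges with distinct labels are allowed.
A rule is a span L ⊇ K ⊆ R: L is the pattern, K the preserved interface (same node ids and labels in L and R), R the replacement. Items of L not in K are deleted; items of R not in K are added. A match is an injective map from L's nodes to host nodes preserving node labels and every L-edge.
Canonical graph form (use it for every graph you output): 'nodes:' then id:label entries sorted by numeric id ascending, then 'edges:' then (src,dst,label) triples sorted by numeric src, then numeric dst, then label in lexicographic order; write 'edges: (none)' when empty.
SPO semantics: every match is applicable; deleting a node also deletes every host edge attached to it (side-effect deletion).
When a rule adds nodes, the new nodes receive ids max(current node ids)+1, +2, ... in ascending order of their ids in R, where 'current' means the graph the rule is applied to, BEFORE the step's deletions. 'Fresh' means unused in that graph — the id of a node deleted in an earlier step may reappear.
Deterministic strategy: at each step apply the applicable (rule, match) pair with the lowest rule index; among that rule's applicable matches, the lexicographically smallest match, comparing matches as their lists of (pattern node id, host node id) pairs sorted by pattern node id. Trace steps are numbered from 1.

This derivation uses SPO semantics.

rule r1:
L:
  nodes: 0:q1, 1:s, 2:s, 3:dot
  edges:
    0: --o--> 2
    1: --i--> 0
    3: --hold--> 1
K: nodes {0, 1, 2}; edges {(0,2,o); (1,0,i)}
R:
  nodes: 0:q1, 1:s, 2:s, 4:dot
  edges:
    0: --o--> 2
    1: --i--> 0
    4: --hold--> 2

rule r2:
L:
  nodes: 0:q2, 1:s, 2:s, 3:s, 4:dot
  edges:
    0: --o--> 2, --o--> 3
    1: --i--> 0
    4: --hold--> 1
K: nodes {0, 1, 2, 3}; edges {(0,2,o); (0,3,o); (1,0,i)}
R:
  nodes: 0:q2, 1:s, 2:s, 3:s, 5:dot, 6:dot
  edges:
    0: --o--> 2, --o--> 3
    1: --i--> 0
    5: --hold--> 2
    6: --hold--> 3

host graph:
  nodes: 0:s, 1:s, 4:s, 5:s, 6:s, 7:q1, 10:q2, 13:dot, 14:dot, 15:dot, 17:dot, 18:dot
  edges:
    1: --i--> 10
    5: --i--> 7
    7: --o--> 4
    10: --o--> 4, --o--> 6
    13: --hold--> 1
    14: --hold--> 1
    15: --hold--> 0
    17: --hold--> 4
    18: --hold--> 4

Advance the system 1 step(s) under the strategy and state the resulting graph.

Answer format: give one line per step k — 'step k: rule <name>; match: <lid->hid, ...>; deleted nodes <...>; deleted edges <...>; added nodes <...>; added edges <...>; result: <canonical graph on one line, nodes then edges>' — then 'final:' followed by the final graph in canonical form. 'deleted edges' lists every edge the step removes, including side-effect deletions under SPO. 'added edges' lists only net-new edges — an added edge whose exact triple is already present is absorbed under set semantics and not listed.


step 1: rule r2; match: 0->10, 1->1, 2->4, 3->6, 4->13; deleted nodes 13; deleted edges (13,1,hold); added nodes 19, 20; added edges (19,4,hold); (20,6,hold); result: nodes: 0:s, 1:s, 4:s, 5:s, 6:s, 7:q1, 10:q2, 14:dot, 15:dot, 17:dot, 18:dot, 19:dot, 20:dot edges: (1,10,i); (5,7,i); (7,4,o); (10,4,o); (10,6,o); (14,1,hold); (15,0,hold); (17,4,hold); (18,4,hold); (19,4,hold); (20,6,hold)
final:
nodes: 0:s, 1:s, 4:s, 5:s, 6:s, 7:q1, 10:q2, 14:dot, 15:dot, 17:dot, 18:dot, 19:dot, 20:dot
edges: (1,10,i); (5,7,i); (7,4,o); (10,4,o); (10,6,o); (14,1,hold); (15,0,hold); (17,4,hold); (18,4,hold); (19,4,hold); (20,6,hold)


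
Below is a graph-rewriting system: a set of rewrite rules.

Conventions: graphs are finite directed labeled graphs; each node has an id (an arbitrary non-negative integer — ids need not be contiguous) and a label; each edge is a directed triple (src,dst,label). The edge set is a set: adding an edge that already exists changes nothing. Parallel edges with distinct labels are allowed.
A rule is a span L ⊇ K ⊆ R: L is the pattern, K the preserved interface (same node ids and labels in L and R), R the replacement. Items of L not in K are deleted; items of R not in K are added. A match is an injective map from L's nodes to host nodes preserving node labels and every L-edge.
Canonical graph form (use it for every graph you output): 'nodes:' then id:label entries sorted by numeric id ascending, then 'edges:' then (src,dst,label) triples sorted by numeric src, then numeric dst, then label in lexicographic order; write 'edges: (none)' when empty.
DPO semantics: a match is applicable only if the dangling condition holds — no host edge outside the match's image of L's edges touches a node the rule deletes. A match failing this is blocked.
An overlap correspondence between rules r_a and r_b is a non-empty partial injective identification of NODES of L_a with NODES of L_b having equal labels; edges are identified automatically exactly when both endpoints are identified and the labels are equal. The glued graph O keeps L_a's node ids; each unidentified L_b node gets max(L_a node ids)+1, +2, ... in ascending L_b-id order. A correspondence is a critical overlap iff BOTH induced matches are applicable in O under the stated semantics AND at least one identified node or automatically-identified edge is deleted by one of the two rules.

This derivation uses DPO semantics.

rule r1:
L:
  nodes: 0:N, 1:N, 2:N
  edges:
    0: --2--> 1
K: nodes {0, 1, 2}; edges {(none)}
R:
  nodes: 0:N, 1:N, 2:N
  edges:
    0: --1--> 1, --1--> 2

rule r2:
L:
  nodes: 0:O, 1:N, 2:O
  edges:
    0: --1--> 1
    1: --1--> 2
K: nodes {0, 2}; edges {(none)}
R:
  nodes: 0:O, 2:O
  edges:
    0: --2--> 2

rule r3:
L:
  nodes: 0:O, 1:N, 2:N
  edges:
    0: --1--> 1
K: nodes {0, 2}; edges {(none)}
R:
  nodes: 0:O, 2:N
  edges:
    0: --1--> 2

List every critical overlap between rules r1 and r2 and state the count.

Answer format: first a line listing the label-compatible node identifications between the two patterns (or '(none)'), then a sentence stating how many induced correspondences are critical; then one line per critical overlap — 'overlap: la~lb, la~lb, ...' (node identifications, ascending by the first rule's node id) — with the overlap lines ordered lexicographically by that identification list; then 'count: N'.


label-compatible node identifications between L(r1) and L(r2): 0~1, 1~1, 2~1
1 of the induced correspondences is a critical overlap of r1 and r2.
overlap: 2~1
count: 1


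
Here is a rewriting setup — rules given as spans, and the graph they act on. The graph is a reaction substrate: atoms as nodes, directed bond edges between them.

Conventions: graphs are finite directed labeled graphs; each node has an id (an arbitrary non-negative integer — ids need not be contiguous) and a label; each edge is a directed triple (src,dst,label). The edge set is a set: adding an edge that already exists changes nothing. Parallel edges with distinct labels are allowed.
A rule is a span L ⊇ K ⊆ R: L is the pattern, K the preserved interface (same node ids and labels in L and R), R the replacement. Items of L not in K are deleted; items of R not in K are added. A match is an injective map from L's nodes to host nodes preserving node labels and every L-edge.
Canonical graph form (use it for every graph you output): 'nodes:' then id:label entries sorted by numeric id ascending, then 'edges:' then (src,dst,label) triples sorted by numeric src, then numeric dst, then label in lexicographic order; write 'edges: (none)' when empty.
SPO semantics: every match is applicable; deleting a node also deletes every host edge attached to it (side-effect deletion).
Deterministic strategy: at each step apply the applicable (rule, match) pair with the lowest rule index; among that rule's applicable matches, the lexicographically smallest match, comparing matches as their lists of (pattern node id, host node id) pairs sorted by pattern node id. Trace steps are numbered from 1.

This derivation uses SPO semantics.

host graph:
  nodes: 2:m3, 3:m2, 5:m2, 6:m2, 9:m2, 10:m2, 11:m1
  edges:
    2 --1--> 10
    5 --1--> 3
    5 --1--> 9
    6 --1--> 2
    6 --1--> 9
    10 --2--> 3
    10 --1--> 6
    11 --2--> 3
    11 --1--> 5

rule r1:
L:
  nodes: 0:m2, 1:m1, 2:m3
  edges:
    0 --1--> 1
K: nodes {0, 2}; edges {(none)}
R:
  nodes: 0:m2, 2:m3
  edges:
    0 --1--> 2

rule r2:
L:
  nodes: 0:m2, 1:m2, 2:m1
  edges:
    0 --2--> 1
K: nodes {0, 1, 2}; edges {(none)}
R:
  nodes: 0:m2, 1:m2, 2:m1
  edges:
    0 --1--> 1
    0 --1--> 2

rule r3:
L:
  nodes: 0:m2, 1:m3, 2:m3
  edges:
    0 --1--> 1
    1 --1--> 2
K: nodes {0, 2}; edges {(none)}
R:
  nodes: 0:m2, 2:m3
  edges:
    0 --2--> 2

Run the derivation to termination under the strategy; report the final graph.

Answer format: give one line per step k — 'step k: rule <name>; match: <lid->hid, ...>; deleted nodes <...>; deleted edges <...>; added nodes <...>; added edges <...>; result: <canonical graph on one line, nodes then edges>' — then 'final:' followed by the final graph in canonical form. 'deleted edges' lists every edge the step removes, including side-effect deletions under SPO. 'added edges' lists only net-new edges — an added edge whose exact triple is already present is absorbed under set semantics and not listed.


step 1: rule r2; match: 0->10, 1->3, 2->11; deleted nodes (none); deleted edges (10,3,2); added nodes (none); added edges (10,3,1); (10,11,1); result: nodes: 2:m3, 3:m2, 5:m2, 6:m2, 9:m2, 10:m2, 11:m1 edges: (2,10,1); (5,3,1); (5,9,1); (6,2,1); (6,9,1); (10,3,1); (10,6,1); (10,11,1); (11,3,2); (11,5,1)
step 2: rule r1; match: 0->10, 1->11, 2->2; deleted nodes 11; deleted edges (10,11,1); (11,3,2); (11,5,1); added nodes (none); added edges (10,2,1); result: nodes: 2:m3, 3:m2, 5:m2, 6:m2, 9:m2, 10:m2 edges: (2,10,1); (5,3,1); (5,9,1); (6,2,1); (6,9,1); (10,2,1); (10,3,1); (10,6,1)
final:
nodes: 2:m3, 3:m2, 5:m2, 6:m2, 9:m2, 10:m2
edges: (2,10,1); (5,3,1); (5,9,1); (6,2,1); (6,9,1); (10,2,1); (10,3,1); (10,6,1)
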